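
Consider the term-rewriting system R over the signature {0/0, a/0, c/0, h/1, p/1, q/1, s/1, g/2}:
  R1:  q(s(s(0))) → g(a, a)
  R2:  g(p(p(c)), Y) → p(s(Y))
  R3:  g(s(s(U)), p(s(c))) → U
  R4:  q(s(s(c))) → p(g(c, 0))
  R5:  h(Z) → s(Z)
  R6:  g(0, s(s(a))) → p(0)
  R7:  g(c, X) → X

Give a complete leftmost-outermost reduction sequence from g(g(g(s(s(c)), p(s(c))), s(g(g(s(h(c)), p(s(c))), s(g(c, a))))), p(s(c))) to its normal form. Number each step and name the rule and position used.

a

1. g(g(g(s(s(c)), p(s(c))), s(g(g(s(h(c)), p(s(c))), s(g(c, a))))), p(s(c)))  →  g(g(c, s(g(g(s(h(c)), p(s(c))), s(g(c, a))))), p(s(c)))   [R3 at 1.1]
2. g(g(c, s(g(g(s(h(c)), p(s(c))), s(g(c, a))))), p(s(c)))  →  g(s(g(g(s(h(c)), p(s(c))), s(g(c, a)))), p(s(c)))   [R7 at 1]
3. g(s(g(g(s(h(c)), p(s(c))), s(g(c, a)))), p(s(c)))  →  g(s(g(g(s(s(c)), p(s(c))), s(g(c, a)))), p(s(c)))   [R5 at 1.1.1.1.1]
4. g(s(g(g(s(s(c)), p(s(c))), s(g(c, a)))), p(s(c)))  →  g(s(g(c, s(g(c, a)))), p(s(c)))   [R3 at 1.1.1]
5. g(s(g(c, s(g(c, a)))), p(s(c)))  →  g(s(s(g(c, a))), p(s(c)))   [R7 at 1.1]
6. g(s(s(g(c, a))), p(s(c)))  →  g(c, a)   [R3 at ε]
7. g(c, a)  →  a   [R7 at ε]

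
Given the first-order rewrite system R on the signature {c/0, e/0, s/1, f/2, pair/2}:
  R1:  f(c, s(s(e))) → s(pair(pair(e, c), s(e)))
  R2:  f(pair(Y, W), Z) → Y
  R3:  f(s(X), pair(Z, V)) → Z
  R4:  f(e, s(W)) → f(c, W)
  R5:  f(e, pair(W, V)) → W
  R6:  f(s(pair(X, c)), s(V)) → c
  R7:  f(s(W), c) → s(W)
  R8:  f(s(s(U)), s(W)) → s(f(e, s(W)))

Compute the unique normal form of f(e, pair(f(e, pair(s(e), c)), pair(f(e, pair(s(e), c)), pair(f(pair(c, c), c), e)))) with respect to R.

s(e)

1. f(e, pair(f(e, pair(s(e), c)), pair(f(e, pair(s(e), c)), pair(f(pair(c, c), c), e))))  →  f(e, pair(s(e), c))   [R5 at ε]
2. f(e, pair(s(e), c))  →  s(e)   [R5 at ε]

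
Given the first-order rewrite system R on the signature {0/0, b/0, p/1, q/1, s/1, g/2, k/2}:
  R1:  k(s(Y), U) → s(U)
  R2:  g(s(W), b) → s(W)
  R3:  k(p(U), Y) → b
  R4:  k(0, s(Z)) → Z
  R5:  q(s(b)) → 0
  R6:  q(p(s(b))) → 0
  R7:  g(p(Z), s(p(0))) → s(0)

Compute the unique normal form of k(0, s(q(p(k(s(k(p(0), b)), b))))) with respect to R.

1. k(0, s(q(p(k(s(k(p(0), b)), b)))))  →  q(p(k(s(k(p(0), b)), b)))   [R4 at ε]
2. q(p(k(s(k(p(0), b)), b)))  →  q(p(s(b)))   [R1 at 1.1]
3. q(p(s(b)))  →  0   [R6 at ε]

0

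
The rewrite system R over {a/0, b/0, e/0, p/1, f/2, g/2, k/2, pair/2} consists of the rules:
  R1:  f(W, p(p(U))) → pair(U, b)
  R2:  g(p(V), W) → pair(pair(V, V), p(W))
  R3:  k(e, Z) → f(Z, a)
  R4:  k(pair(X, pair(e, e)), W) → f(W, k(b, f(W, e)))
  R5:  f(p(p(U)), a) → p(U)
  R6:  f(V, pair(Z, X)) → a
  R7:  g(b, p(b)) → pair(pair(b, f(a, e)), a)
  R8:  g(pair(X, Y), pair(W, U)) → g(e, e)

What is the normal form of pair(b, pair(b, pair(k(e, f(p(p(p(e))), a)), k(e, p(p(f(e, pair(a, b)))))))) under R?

1. pair(b, pair(b, pair(k(e, f(p(p(p(e))), a)), k(e, p(p(f(e, pair(a, b))))))))  →  pair(b, pair(b, pair(f(f(p(p(p(e))), a), a), k(e, p(p(f(e, pair(a, b))))))))   [R3 at 2.2.1]
2. pair(b, pair(b, pair(f(f(p(p(p(e))), a), a), k(e, p(p(f(e, pair(a, b))))))))  →  pair(b, pair(b, pair(f(p(p(e)), a), k(e, p(p(f(e, pair(a, b))))))))   [R5 at 2.2.1.1]
3. pair(b, pair(b, pair(f(p(p(e)), a), k(e, p(p(f(e, pair(a, b))))))))  →  pair(b, pair(b, pair(p(e), k(e, p(p(f(e, pair(a, b))))))))   [R5 at 2.2.1]
4. pair(b, pair(b, pair(p(e), k(e, p(p(f(e, pair(a, b))))))))  →  pair(b, pair(b, pair(p(e), f(p(p(f(e, pair(a, b)))), a))))   [R3 at 2.2.2]
5. pair(b, pair(b, pair(p(e), f(p(p(f(e, pair(a, b)))), a))))  →  pair(b, pair(b, pair(p(e), p(f(e, pair(a, b))))))   [R5 at 2.2.2]
6. pair(b, pair(b, pair(p(e), p(f(e, pair(a, b))))))  →  pair(b, pair(b, pair(p(e), p(a))))   [R6 at 2.2.2.1]

pair(b, pair(b, pair(p(e), p(a))))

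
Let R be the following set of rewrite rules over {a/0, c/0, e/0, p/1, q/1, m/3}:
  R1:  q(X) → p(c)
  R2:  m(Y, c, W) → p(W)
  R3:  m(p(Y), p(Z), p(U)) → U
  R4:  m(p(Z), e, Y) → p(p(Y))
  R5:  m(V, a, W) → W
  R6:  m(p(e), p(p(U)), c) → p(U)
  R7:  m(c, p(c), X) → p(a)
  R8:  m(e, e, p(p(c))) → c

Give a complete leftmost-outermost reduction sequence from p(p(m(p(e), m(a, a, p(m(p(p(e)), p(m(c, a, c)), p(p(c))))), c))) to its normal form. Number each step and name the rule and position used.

p(p(p(c)))

1. p(p(m(p(e), m(a, a, p(m(p(p(e)), p(m(c, a, c)), p(p(c))))), c)))  →  p(p(m(p(e), p(m(p(p(e)), p(m(c, a, c)), p(p(c)))), c)))   [R5 at 1.1.2]
2. p(p(m(p(e), p(m(p(p(e)), p(m(c, a, c)), p(p(c)))), c)))  →  p(p(m(p(e), p(p(c)), c)))   [R3 at 1.1.2.1]
3. p(p(m(p(e), p(p(c)), c)))  →  p(p(p(c)))   [R6 at 1.1]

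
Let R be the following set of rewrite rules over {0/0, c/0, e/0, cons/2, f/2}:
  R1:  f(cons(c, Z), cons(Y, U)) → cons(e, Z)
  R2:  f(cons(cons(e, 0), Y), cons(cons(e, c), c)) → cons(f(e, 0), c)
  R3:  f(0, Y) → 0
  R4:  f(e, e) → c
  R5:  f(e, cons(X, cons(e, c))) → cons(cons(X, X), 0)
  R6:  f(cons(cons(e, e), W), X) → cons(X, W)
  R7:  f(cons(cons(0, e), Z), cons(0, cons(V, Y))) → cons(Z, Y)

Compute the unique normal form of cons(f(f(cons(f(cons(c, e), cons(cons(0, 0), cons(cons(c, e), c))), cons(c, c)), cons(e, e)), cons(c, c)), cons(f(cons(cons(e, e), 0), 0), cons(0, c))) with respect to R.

cons(cons(cons(c, c), cons(c, c)), cons(cons(0, 0), cons(0, c)))

1. cons(f(f(cons(f(cons(c, e), cons(cons(0, 0), cons(cons(c, e), c))), cons(c, c)), cons(e, e)), cons(c, c)), cons(f(cons(cons(e, e), 0), 0), cons(0, c)))  →  cons(f(f(cons(cons(e, e), cons(c, c)), cons(e, e)), cons(c, c)), cons(f(cons(cons(e, e), 0), 0), cons(0, c)))   [R1 at 1.1.1.1]
2. cons(f(f(cons(cons(e, e), cons(c, c)), cons(e, e)), cons(c, c)), cons(f(cons(cons(e, e), 0), 0), cons(0, c)))  →  cons(f(cons(cons(e, e), cons(c, c)), cons(c, c)), cons(f(cons(cons(e, e), 0), 0), cons(0, c)))   [R6 at 1.1]
3. cons(f(cons(cons(e, e), cons(c, c)), cons(c, c)), cons(f(cons(cons(e, e), 0), 0), cons(0, c)))  →  cons(cons(cons(c, c), cons(c, c)), cons(f(cons(cons(e, e), 0), 0), cons(0, c)))   [R6 at 1]
4. cons(cons(cons(c, c), cons(c, c)), cons(f(cons(cons(e, e), 0), 0), cons(0, c)))  →  cons(cons(cons(c, c), cons(c, c)), cons(cons(0, 0), cons(0, c)))   [R6 at 2.1]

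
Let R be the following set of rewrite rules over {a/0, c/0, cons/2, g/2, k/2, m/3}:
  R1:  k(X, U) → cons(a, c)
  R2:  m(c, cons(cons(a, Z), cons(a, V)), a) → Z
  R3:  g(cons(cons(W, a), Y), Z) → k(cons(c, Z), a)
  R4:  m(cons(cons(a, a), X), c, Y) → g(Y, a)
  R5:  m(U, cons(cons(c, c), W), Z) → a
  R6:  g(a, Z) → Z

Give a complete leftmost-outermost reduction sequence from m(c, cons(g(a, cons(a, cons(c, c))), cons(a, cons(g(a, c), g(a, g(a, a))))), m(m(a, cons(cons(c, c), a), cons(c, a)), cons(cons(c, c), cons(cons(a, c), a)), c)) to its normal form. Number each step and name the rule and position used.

cons(c, c)

1. m(c, cons(g(a, cons(a, cons(c, c))), cons(a, cons(g(a, c), g(a, g(a, a))))), m(m(a, cons(cons(c, c), a), cons(c, a)), cons(cons(c, c), cons(cons(a, c), a)), c))  →  m(c, cons(cons(a, cons(c, c)), cons(a, cons(g(a, c), g(a, g(a, a))))), m(m(a, cons(cons(c, c), a), cons(c, a)), cons(cons(c, c), cons(cons(a, c), a)), c))   [R6 at 2.1]
2. m(c, cons(cons(a, cons(c, c)), cons(a, cons(g(a, c), g(a, g(a, a))))), m(m(a, cons(cons(c, c), a), cons(c, a)), cons(cons(c, c), cons(cons(a, c), a)), c))  →  m(c, cons(cons(a, cons(c, c)), cons(a, cons(c, g(a, g(a, a))))), m(m(a, cons(cons(c, c), a), cons(c, a)), cons(cons(c, c), cons(cons(a, c), a)), c))   [R6 at 2.2.2.1]
3. m(c, cons(cons(a, cons(c, c)), cons(a, cons(c, g(a, g(a, a))))), m(m(a, cons(cons(c, c), a), cons(c, a)), cons(cons(c, c), cons(cons(a, c), a)), c))  →  m(c, cons(cons(a, cons(c, c)), cons(a, cons(c, g(a, a)))), m(m(a, cons(cons(c, c), a), cons(c, a)), cons(cons(c, c), cons(cons(a, c), a)), c))   [R6 at 2.2.2.2]
4. m(c, cons(cons(a, cons(c, c)), cons(a, cons(c, g(a, a)))), m(m(a, cons(cons(c, c), a), cons(c, a)), cons(cons(c, c), cons(cons(a, c), a)), c))  →  m(c, cons(cons(a, cons(c, c)), cons(a, cons(c, a))), m(m(a, cons(cons(c, c), a), cons(c, a)), cons(cons(c, c), cons(cons(a, c), a)), c))   [R6 at 2.2.2.2]
5. m(c, cons(cons(a, cons(c, c)), cons(a, cons(c, a))), m(m(a, cons(cons(c, c), a), cons(c, a)), cons(cons(c, c), cons(cons(a, c), a)), c))  →  m(c, cons(cons(a, cons(c, c)), cons(a, cons(c, a))), a)   [R5 at 3]
6. m(c, cons(cons(a, cons(c, c)), cons(a, cons(c, a))), a)  →  cons(c, c)   [R2 at ε]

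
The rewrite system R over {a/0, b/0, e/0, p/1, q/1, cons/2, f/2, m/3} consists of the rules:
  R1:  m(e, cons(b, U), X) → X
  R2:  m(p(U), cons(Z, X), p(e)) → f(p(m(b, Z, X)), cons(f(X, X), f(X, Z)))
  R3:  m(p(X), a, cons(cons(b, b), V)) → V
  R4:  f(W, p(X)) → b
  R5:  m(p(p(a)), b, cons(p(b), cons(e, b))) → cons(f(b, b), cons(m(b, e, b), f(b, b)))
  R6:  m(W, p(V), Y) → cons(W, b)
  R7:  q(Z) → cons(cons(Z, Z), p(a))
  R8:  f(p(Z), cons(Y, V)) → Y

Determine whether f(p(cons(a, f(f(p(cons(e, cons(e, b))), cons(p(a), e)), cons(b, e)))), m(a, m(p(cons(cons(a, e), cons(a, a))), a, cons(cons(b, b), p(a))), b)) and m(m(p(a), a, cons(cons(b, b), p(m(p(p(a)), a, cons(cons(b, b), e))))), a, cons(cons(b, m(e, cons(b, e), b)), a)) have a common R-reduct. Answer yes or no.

Reduce t₁ = f(p(cons(a, f(f(p(cons(e, cons(e, b))), cons(p(a), e)), cons(b, e)))), m(a, m(p(cons(cons(a, e), cons(a, a))), a, cons(cons(b, b), p(a))), b)):
1. f(p(cons(a, f(f(p(cons(e, cons(e, b))), cons(p(a), e)), cons(b, e)))), m(a, m(p(cons(cons(a, e), cons(a, a))), a, cons(cons(b, b), p(a))), b))  →  f(p(cons(a, f(p(a), cons(b, e)))), m(a, m(p(cons(cons(a, e), cons(a, a))), a, cons(cons(b, b), p(a))), b))   [R8 at 1.1.2.1]
2. f(p(cons(a, f(p(a), cons(b, e)))), m(a, m(p(cons(cons(a, e), cons(a, a))), a, cons(cons(b, b), p(a))), b))  →  f(p(cons(a, b)), m(a, m(p(cons(cons(a, e), cons(a, a))), a, cons(cons(b, b), p(a))), b))   [R8 at 1.1.2]
3. f(p(cons(a, b)), m(a, m(p(cons(cons(a, e), cons(a, a))), a, cons(cons(b, b), p(a))), b))  →  f(p(cons(a, b)), m(a, p(a), b))   [R3 at 2.2]
4. f(p(cons(a, b)), m(a, p(a), b))  →  f(p(cons(a, b)), cons(a, b))   [R6 at 2]
5. f(p(cons(a, b)), cons(a, b))  →  a   [R8 at ε]

Reduce t₂ = m(m(p(a), a, cons(cons(b, b), p(m(p(p(a)), a, cons(cons(b, b), e))))), a, cons(cons(b, m(e, cons(b, e), b)), a)):
1. m(m(p(a), a, cons(cons(b, b), p(m(p(p(a)), a, cons(cons(b, b), e))))), a, cons(cons(b, m(e, cons(b, e), b)), a))  →  m(p(m(p(p(a)), a, cons(cons(b, b), e))), a, cons(cons(b, m(e, cons(b, e), b)), a))   [R3 at 1]
2. m(p(m(p(p(a)), a, cons(cons(b, b), e))), a, cons(cons(b, m(e, cons(b, e), b)), a))  →  m(p(e), a, cons(cons(b, m(e, cons(b, e), b)), a))   [R3 at 1.1]
3. m(p(e), a, cons(cons(b, m(e, cons(b, e), b)), a))  →  m(p(e), a, cons(cons(b, b), a))   [R1 at 3.1.2]
4. m(p(e), a, cons(cons(b, b), a))  →  a   [R3 at ε]

yes — NF(t₁) = a, NF(t₂) = a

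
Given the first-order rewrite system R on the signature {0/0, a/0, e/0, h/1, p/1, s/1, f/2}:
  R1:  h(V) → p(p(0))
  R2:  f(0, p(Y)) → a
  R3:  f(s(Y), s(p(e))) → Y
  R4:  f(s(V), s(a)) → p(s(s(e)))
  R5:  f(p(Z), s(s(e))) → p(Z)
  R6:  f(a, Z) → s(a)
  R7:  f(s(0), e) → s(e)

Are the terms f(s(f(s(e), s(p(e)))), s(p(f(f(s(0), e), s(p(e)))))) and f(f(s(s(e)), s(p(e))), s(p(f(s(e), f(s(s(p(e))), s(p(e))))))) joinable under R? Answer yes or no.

Reduce t₁ = f(s(f(s(e), s(p(e)))), s(p(f(f(s(0), e), s(p(e)))))):
1. f(s(f(s(e), s(p(e)))), s(p(f(f(s(0), e), s(p(e))))))  →  f(s(e), s(p(f(f(s(0), e), s(p(e))))))   [R3 at 1.1]
2. f(s(e), s(p(f(f(s(0), e), s(p(e))))))  →  f(s(e), s(p(f(s(e), s(p(e))))))   [R7 at 2.1.1.1]
3. f(s(e), s(p(f(s(e), s(p(e))))))  →  f(s(e), s(p(e)))   [R3 at 2.1.1]
4. f(s(e), s(p(e)))  →  e   [R3 at ε]

Reduce t₂ = f(f(s(s(e)), s(p(e))), s(p(f(s(e), f(s(s(p(e))), s(p(e))))))):
1. f(f(s(s(e)), s(p(e))), s(p(f(s(e), f(s(s(p(e))), s(p(e)))))))  →  f(s(e), s(p(f(s(e), f(s(s(p(e))), s(p(e)))))))   [R3 at 1]
2. f(s(e), s(p(f(s(e), f(s(s(p(e))), s(p(e)))))))  →  f(s(e), s(p(f(s(e), s(p(e))))))   [R3 at 2.1.1.2]
3. f(s(e), s(p(f(s(e), s(p(e))))))  →  f(s(e), s(p(e)))   [R3 at 2.1.1]
4. f(s(e), s(p(e)))  →  e   [R3 at ε]

yes — NF(t₁) = e, NF(t₂) = e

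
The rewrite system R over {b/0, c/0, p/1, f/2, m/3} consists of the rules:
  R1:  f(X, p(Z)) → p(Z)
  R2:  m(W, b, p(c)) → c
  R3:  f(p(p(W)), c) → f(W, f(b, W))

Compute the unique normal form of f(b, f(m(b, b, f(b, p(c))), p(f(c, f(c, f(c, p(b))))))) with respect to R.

1. f(b, f(m(b, b, f(b, p(c))), p(f(c, f(c, f(c, p(b)))))))  →  f(b, p(f(c, f(c, f(c, p(b))))))   [R1 at 2]
2. f(b, p(f(c, f(c, f(c, p(b))))))  →  p(f(c, f(c, f(c, p(b)))))   [R1 at ε]
3. p(f(c, f(c, f(c, p(b)))))  →  p(f(c, f(c, p(b))))   [R1 at 1.2.2]
4. p(f(c, f(c, p(b))))  →  p(f(c, p(b)))   [R1 at 1.2]
5. p(f(c, p(b)))  →  p(p(b))   [R1 at 1]

p(p(b))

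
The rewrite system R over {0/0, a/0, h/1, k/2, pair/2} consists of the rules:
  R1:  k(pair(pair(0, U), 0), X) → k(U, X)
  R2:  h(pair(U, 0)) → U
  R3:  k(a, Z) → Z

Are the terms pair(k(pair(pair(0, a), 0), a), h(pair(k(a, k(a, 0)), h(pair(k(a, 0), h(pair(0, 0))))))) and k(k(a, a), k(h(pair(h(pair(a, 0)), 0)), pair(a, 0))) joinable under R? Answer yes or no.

yes — NF(t₁) = pair(a, 0), NF(t₂) = pair(a, 0)

Reduce t₁ = pair(k(pair(pair(0, a), 0), a), h(pair(k(a, k(a, 0)), h(pair(k(a, 0), h(pair(0, 0))))))):
1. pair(k(pair(pair(0, a), 0), a), h(pair(k(a, k(a, 0)), h(pair(k(a, 0), h(pair(0, 0)))))))  →  pair(k(a, a), h(pair(k(a, k(a, 0)), h(pair(k(a, 0), h(pair(0, 0)))))))   [R1 at 1]
2. pair(k(a, a), h(pair(k(a, k(a, 0)), h(pair(k(a, 0), h(pair(0, 0)))))))  →  pair(a, h(pair(k(a, k(a, 0)), h(pair(k(a, 0), h(pair(0, 0)))))))   [R3 at 1]
3. pair(a, h(pair(k(a, k(a, 0)), h(pair(k(a, 0), h(pair(0, 0)))))))  →  pair(a, h(pair(k(a, 0), h(pair(k(a, 0), h(pair(0, 0)))))))   [R3 at 2.1.1]
4. pair(a, h(pair(k(a, 0), h(pair(k(a, 0), h(pair(0, 0)))))))  →  pair(a, h(pair(0, h(pair(k(a, 0), h(pair(0, 0)))))))   [R3 at 2.1.1]
5. pair(a, h(pair(0, h(pair(k(a, 0), h(pair(0, 0)))))))  →  pair(a, h(pair(0, h(pair(0, h(pair(0, 0)))))))   [R3 at 2.1.2.1.1]
6. pair(a, h(pair(0, h(pair(0, h(pair(0, 0)))))))  →  pair(a, h(pair(0, h(pair(0, 0)))))   [R2 at 2.1.2.1.2]
7. pair(a, h(pair(0, h(pair(0, 0)))))  →  pair(a, h(pair(0, 0)))   [R2 at 2.1.2]
8. pair(a, h(pair(0, 0)))  →  pair(a, 0)   [R2 at 2]

Reduce t₂ = k(k(a, a), k(h(pair(h(pair(a, 0)), 0)), pair(a, 0))):
1. k(k(a, a), k(h(pair(h(pair(a, 0)), 0)), pair(a, 0)))  →  k(a, k(h(pair(h(pair(a, 0)), 0)), pair(a, 0)))   [R3 at 1]
2. k(a, k(h(pair(h(pair(a, 0)), 0)), pair(a, 0)))  →  k(h(pair(h(pair(a, 0)), 0)), pair(a, 0))   [R3 at ε]
3. k(h(pair(h(pair(a, 0)), 0)), pair(a, 0))  →  k(h(pair(a, 0)), pair(a, 0))   [R2 at 1]
4. k(h(pair(a, 0)), pair(a, 0))  →  k(a, pair(a, 0))   [R2 at 1]
5. k(a, pair(a, 0))  →  pair(a, 0)   [R3 at ε]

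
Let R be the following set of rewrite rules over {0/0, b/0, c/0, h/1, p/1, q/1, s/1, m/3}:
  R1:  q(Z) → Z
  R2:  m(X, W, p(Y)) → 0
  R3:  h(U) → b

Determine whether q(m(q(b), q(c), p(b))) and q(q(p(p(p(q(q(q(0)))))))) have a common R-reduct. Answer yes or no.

Reduce t₁ = q(m(q(b), q(c), p(b))):
1. q(m(q(b), q(c), p(b)))  →  m(q(b), q(c), p(b))   [R1 at ε]
2. m(q(b), q(c), p(b))  →  0   [R2 at ε]

Reduce t₂ = q(q(p(p(p(q(q(q(0)))))))):
1. q(q(p(p(p(q(q(q(0))))))))  →  q(p(p(p(q(q(q(0)))))))   [R1 at ε]
2. q(p(p(p(q(q(q(0)))))))  →  p(p(p(q(q(q(0))))))   [R1 at ε]
3. p(p(p(q(q(q(0))))))  →  p(p(p(q(q(0)))))   [R1 at 1.1.1]
4. p(p(p(q(q(0)))))  →  p(p(p(q(0))))   [R1 at 1.1.1]
5. p(p(p(q(0))))  →  p(p(p(0)))   [R1 at 1.1.1]

no — NF(t₁) = 0, NF(t₂) = p(p(p(0)))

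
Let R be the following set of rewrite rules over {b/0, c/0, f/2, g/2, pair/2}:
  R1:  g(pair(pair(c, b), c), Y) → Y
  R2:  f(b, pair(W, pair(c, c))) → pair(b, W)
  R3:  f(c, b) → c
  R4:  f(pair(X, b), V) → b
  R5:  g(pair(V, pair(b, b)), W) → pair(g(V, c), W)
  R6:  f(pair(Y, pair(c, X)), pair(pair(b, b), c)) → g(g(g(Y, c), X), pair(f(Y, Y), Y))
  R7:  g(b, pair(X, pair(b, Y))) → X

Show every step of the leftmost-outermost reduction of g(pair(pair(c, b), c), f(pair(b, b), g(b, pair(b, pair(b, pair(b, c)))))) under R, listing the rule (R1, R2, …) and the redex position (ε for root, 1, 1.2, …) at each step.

1. g(pair(pair(c, b), c), f(pair(b, b), g(b, pair(b, pair(b, pair(b, c))))))  →  f(pair(b, b), g(b, pair(b, pair(b, pair(b, c)))))   [R1 at ε]
2. f(pair(b, b), g(b, pair(b, pair(b, pair(b, c)))))  →  b   [R4 at ε]

b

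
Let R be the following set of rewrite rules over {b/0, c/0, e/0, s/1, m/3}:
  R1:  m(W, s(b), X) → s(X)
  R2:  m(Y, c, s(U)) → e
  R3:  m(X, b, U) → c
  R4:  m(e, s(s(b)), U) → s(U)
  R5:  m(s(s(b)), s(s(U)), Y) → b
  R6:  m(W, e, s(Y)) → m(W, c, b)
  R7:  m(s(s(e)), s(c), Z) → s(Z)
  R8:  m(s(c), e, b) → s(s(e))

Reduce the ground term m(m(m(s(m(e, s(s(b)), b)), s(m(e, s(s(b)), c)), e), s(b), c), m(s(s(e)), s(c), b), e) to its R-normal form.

1. m(m(m(s(m(e, s(s(b)), b)), s(m(e, s(s(b)), c)), e), s(b), c), m(s(s(e)), s(c), b), e)  →  m(s(c), m(s(s(e)), s(c), b), e)   [R1 at 1]
2. m(s(c), m(s(s(e)), s(c), b), e)  →  m(s(c), s(b), e)   [R7 at 2]
3. m(s(c), s(b), e)  →  s(e)   [R1 at ε]

s(e)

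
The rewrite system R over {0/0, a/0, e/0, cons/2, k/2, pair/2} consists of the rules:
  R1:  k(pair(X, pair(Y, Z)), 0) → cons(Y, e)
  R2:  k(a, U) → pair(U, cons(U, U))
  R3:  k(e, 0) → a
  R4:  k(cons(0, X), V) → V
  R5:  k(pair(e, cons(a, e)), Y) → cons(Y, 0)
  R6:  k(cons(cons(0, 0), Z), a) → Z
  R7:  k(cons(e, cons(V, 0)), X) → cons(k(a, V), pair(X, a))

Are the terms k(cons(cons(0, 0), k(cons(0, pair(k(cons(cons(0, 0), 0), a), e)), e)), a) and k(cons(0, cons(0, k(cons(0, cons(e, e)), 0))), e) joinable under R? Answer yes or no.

Reduce t₁ = k(cons(cons(0, 0), k(cons(0, pair(k(cons(cons(0, 0), 0), a), e)), e)), a):
1. k(cons(cons(0, 0), k(cons(0, pair(k(cons(cons(0, 0), 0), a), e)), e)), a)  →  k(cons(0, pair(k(cons(cons(0, 0), 0), a), e)), e)   [R6 at ε]
2. k(cons(0, pair(k(cons(cons(0, 0), 0), a), e)), e)  →  e   [R4 at ε]

Reduce t₂ = k(cons(0, cons(0, k(cons(0, cons(e, e)), 0))), e):
1. k(cons(0, cons(0, k(cons(0, cons(e, e)), 0))), e)  →  e   [R4 at ε]

yes — NF(t₁) = e, NF(t₂) = e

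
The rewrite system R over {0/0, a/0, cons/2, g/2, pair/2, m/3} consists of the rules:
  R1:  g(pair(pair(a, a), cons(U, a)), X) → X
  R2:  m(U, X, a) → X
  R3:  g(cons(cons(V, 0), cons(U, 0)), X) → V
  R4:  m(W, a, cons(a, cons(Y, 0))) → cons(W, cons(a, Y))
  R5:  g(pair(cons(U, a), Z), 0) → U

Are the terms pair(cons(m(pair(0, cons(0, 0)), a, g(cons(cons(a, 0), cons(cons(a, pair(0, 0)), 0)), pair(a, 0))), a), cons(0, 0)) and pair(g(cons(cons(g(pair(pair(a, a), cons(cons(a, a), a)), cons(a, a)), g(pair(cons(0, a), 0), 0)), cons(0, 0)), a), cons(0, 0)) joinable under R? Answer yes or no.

Reduce t₁ = pair(cons(m(pair(0, cons(0, 0)), a, g(cons(cons(a, 0), cons(cons(a, pair(0, 0)), 0)), pair(a, 0))), a), cons(0, 0)):
1. pair(cons(m(pair(0, cons(0, 0)), a, g(cons(cons(a, 0), cons(cons(a, pair(0, 0)), 0)), pair(a, 0))), a), cons(0, 0))  →  pair(cons(m(pair(0, cons(0, 0)), a, a), a), cons(0, 0))   [R3 at 1.1.3]
2. pair(cons(m(pair(0, cons(0, 0)), a, a), a), cons(0, 0))  →  pair(cons(a, a), cons(0, 0))   [R2 at 1.1]

Reduce t₂ = pair(g(cons(cons(g(pair(pair(a, a), cons(cons(a, a), a)), cons(a, a)), g(pair(cons(0, a), 0), 0)), cons(0, 0)), a), cons(0, 0)):
1. pair(g(cons(cons(g(pair(pair(a, a), cons(cons(a, a), a)), cons(a, a)), g(pair(cons(0, a), 0), 0)), cons(0, 0)), a), cons(0, 0))  →  pair(g(cons(cons(cons(a, a), g(pair(cons(0, a), 0), 0)), cons(0, 0)), a), cons(0, 0))   [R1 at 1.1.1.1]
2. pair(g(cons(cons(cons(a, a), g(pair(cons(0, a), 0), 0)), cons(0, 0)), a), cons(0, 0))  →  pair(g(cons(cons(cons(a, a), 0), cons(0, 0)), a), cons(0, 0))   [R5 at 1.1.1.2]
3. pair(g(cons(cons(cons(a, a), 0), cons(0, 0)), a), cons(0, 0))  →  pair(cons(a, a), cons(0, 0))   [R3 at 1]

yes — NF(t₁) = pair(cons(a, a), cons(0, 0)), NF(t₂) = pair(cons(a, a), cons(0, 0))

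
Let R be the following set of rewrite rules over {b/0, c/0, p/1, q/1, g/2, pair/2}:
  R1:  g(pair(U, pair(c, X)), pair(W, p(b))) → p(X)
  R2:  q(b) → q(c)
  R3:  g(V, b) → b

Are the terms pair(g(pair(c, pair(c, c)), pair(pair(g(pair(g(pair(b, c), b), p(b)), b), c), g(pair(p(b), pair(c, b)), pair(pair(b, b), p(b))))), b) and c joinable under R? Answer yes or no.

Reduce t₁ = pair(g(pair(c, pair(c, c)), pair(pair(g(pair(g(pair(b, c), b), p(b)), b), c), g(pair(p(b), pair(c, b)), pair(pair(b, b), p(b))))), b):
1. pair(g(pair(c, pair(c, c)), pair(pair(g(pair(g(pair(b, c), b), p(b)), b), c), g(pair(p(b), pair(c, b)), pair(pair(b, b), p(b))))), b)  →  pair(g(pair(c, pair(c, c)), pair(pair(b, c), g(pair(p(b), pair(c, b)), pair(pair(b, b), p(b))))), b)   [R3 at 1.2.1.1]
2. pair(g(pair(c, pair(c, c)), pair(pair(b, c), g(pair(p(b), pair(c, b)), pair(pair(b, b), p(b))))), b)  →  pair(g(pair(c, pair(c, c)), pair(pair(b, c), p(b))), b)   [R1 at 1.2.2]
3. pair(g(pair(c, pair(c, c)), pair(pair(b, c), p(b))), b)  →  pair(p(c), b)   [R1 at 1]

Reduce t₂ = c:

no — NF(t₁) = pair(p(c), b), NF(t₂) = c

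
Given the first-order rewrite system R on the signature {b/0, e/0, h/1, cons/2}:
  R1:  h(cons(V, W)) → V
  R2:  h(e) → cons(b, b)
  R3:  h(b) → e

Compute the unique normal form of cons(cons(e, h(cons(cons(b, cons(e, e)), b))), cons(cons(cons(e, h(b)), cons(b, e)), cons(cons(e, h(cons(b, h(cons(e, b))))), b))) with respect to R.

cons(cons(e, cons(b, cons(e, e))), cons(cons(cons(e, e), cons(b, e)), cons(cons(e, b), b)))

1. cons(cons(e, h(cons(cons(b, cons(e, e)), b))), cons(cons(cons(e, h(b)), cons(b, e)), cons(cons(e, h(cons(b, h(cons(e, b))))), b)))  →  cons(cons(e, cons(b, cons(e, e))), cons(cons(cons(e, h(b)), cons(b, e)), cons(cons(e, h(cons(b, h(cons(e, b))))), b)))   [R1 at 1.2]
2. cons(cons(e, cons(b, cons(e, e))), cons(cons(cons(e, h(b)), cons(b, e)), cons(cons(e, h(cons(b, h(cons(e, b))))), b)))  →  cons(cons(e, cons(b, cons(e, e))), cons(cons(cons(e, e), cons(b, e)), cons(cons(e, h(cons(b, h(cons(e, b))))), b)))   [R3 at 2.1.1.2]
3. cons(cons(e, cons(b, cons(e, e))), cons(cons(cons(e, e), cons(b, e)), cons(cons(e, h(cons(b, h(cons(e, b))))), b)))  →  cons(cons(e, cons(b, cons(e, e))), cons(cons(cons(e, e), cons(b, e)), cons(cons(e, b), b)))   [R1 at 2.2.1.2]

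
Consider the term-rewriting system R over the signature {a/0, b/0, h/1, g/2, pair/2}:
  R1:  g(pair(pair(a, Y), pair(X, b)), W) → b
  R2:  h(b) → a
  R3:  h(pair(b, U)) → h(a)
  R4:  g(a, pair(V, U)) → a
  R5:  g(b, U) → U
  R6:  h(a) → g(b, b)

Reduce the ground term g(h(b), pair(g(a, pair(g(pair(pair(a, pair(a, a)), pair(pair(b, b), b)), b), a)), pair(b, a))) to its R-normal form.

a

1. g(h(b), pair(g(a, pair(g(pair(pair(a, pair(a, a)), pair(pair(b, b), b)), b), a)), pair(b, a)))  →  g(a, pair(g(a, pair(g(pair(pair(a, pair(a, a)), pair(pair(b, b), b)), b), a)), pair(b, a)))   [R2 at 1]
2. g(a, pair(g(a, pair(g(pair(pair(a, pair(a, a)), pair(pair(b, b), b)), b), a)), pair(b, a)))  →  a   [R4 at ε]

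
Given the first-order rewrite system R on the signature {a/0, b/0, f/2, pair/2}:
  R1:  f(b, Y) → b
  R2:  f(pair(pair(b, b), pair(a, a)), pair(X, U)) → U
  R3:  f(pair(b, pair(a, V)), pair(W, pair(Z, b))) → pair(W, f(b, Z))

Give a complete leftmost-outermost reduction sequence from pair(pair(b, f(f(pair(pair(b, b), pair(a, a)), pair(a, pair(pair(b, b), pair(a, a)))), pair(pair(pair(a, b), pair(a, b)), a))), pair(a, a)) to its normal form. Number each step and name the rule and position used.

1. pair(pair(b, f(f(pair(pair(b, b), pair(a, a)), pair(a, pair(pair(b, b), pair(a, a)))), pair(pair(pair(a, b), pair(a, b)), a))), pair(a, a))  →  pair(pair(b, f(pair(pair(b, b), pair(a, a)), pair(pair(pair(a, b), pair(a, b)), a))), pair(a, a))   [R2 at 1.2.1]
2. pair(pair(b, f(pair(pair(b, b), pair(a, a)), pair(pair(pair(a, b), pair(a, b)), a))), pair(a, a))  →  pair(pair(b, a), pair(a, a))   [R2 at 1.2]

pair(pair(b, a), pair(a, a))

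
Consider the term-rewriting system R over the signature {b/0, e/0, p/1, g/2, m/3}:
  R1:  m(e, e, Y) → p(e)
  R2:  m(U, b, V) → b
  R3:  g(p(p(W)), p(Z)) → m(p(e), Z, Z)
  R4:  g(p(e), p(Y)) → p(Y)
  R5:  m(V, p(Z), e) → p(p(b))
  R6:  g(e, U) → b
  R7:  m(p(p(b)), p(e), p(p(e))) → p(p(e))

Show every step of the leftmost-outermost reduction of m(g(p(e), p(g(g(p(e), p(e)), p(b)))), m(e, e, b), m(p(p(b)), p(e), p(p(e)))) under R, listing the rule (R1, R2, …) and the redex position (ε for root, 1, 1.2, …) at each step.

1. m(g(p(e), p(g(g(p(e), p(e)), p(b)))), m(e, e, b), m(p(p(b)), p(e), p(p(e))))  →  m(p(g(g(p(e), p(e)), p(b))), m(e, e, b), m(p(p(b)), p(e), p(p(e))))   [R4 at 1]
2. m(p(g(g(p(e), p(e)), p(b))), m(e, e, b), m(p(p(b)), p(e), p(p(e))))  →  m(p(g(p(e), p(b))), m(e, e, b), m(p(p(b)), p(e), p(p(e))))   [R4 at 1.1.1]
3. m(p(g(p(e), p(b))), m(e, e, b), m(p(p(b)), p(e), p(p(e))))  →  m(p(p(b)), m(e, e, b), m(p(p(b)), p(e), p(p(e))))   [R4 at 1.1]
4. m(p(p(b)), m(e, e, b), m(p(p(b)), p(e), p(p(e))))  →  m(p(p(b)), p(e), m(p(p(b)), p(e), p(p(e))))   [R1 at 2]
5. m(p(p(b)), p(e), m(p(p(b)), p(e), p(p(e))))  →  m(p(p(b)), p(e), p(p(e)))   [R7 at 3]
6. m(p(p(b)), p(e), p(p(e)))  →  p(p(e))   [R7 at ε]

p(p(e))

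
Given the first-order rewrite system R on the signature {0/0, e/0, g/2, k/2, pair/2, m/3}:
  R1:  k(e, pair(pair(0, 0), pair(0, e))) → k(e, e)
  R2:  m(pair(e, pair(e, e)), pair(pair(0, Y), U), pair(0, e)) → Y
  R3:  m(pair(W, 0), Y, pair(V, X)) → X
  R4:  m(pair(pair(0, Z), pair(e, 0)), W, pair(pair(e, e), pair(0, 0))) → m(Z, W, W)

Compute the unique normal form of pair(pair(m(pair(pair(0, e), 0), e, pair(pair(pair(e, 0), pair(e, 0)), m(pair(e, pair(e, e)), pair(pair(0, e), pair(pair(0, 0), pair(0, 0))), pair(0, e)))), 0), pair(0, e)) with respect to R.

1. pair(pair(m(pair(pair(0, e), 0), e, pair(pair(pair(e, 0), pair(e, 0)), m(pair(e, pair(e, e)), pair(pair(0, e), pair(pair(0, 0), pair(0, 0))), pair(0, e)))), 0), pair(0, e))  →  pair(pair(m(pair(e, pair(e, e)), pair(pair(0, e), pair(pair(0, 0), pair(0, 0))), pair(0, e)), 0), pair(0, e))   [R3 at 1.1]
2. pair(pair(m(pair(e, pair(e, e)), pair(pair(0, e), pair(pair(0, 0), pair(0, 0))), pair(0, e)), 0), pair(0, e))  →  pair(pair(e, 0), pair(0, e))   [R2 at 1.1]

pair(pair(e, 0), pair(0, e))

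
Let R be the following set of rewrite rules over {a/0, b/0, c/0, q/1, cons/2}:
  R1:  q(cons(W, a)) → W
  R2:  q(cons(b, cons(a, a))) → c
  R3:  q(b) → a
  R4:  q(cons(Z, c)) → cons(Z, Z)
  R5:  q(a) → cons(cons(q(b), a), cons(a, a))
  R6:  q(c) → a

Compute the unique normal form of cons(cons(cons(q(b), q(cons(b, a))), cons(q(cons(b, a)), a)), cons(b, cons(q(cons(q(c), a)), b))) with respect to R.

1. cons(cons(cons(q(b), q(cons(b, a))), cons(q(cons(b, a)), a)), cons(b, cons(q(cons(q(c), a)), b)))  →  cons(cons(cons(a, q(cons(b, a))), cons(q(cons(b, a)), a)), cons(b, cons(q(cons(q(c), a)), b)))   [R3 at 1.1.1]
2. cons(cons(cons(a, q(cons(b, a))), cons(q(cons(b, a)), a)), cons(b, cons(q(cons(q(c), a)), b)))  →  cons(cons(cons(a, b), cons(q(cons(b, a)), a)), cons(b, cons(q(cons(q(c), a)), b)))   [R1 at 1.1.2]
3. cons(cons(cons(a, b), cons(q(cons(b, a)), a)), cons(b, cons(q(cons(q(c), a)), b)))  →  cons(cons(cons(a, b), cons(b, a)), cons(b, cons(q(cons(q(c), a)), b)))   [R1 at 1.2.1]
4. cons(cons(cons(a, b), cons(b, a)), cons(b, cons(q(cons(q(c), a)), b)))  →  cons(cons(cons(a, b), cons(b, a)), cons(b, cons(q(c), b)))   [R1 at 2.2.1]
5. cons(cons(cons(a, b), cons(b, a)), cons(b, cons(q(c), b)))  →  cons(cons(cons(a, b), cons(b, a)), cons(b, cons(a, b)))   [R6 at 2.2.1]

cons(cons(cons(a, b), cons(b, a)), cons(b, cons(a, b)))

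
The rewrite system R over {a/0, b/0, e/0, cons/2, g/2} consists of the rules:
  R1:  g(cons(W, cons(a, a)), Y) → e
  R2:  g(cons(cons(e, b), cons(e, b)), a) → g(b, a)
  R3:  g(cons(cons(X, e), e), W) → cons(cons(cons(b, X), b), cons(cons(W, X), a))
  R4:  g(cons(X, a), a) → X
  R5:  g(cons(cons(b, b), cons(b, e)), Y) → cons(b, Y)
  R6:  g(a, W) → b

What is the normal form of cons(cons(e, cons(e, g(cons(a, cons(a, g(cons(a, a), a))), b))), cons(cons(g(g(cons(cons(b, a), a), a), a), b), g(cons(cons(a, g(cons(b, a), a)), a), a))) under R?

cons(cons(e, cons(e, e)), cons(cons(b, b), cons(a, b)))

1. cons(cons(e, cons(e, g(cons(a, cons(a, g(cons(a, a), a))), b))), cons(cons(g(g(cons(cons(b, a), a), a), a), b), g(cons(cons(a, g(cons(b, a), a)), a), a)))  →  cons(cons(e, cons(e, g(cons(a, cons(a, a)), b))), cons(cons(g(g(cons(cons(b, a), a), a), a), b), g(cons(cons(a, g(cons(b, a), a)), a), a)))   [R4 at 1.2.2.1.2.2]
2. cons(cons(e, cons(e, g(cons(a, cons(a, a)), b))), cons(cons(g(g(cons(cons(b, a), a), a), a), b), g(cons(cons(a, g(cons(b, a), a)), a), a)))  →  cons(cons(e, cons(e, e)), cons(cons(g(g(cons(cons(b, a), a), a), a), b), g(cons(cons(a, g(cons(b, a), a)), a), a)))   [R1 at 1.2.2]
3. cons(cons(e, cons(e, e)), cons(cons(g(g(cons(cons(b, a), a), a), a), b), g(cons(cons(a, g(cons(b, a), a)), a), a)))  →  cons(cons(e, cons(e, e)), cons(cons(g(cons(b, a), a), b), g(cons(cons(a, g(cons(b, a), a)), a), a)))   [R4 at 2.1.1.1]
4. cons(cons(e, cons(e, e)), cons(cons(g(cons(b, a), a), b), g(cons(cons(a, g(cons(b, a), a)), a), a)))  →  cons(cons(e, cons(e, e)), cons(cons(b, b), g(cons(cons(a, g(cons(b, a), a)), a), a)))   [R4 at 2.1.1]
5. cons(cons(e, cons(e, e)), cons(cons(b, b), g(cons(cons(a, g(cons(b, a), a)), a), a)))  →  cons(cons(e, cons(e, e)), cons(cons(b, b), cons(a, g(cons(b, a), a))))   [R4 at 2.2]
6. cons(cons(e, cons(e, e)), cons(cons(b, b), cons(a, g(cons(b, a), a))))  →  cons(cons(e, cons(e, e)), cons(cons(b, b), cons(a, b)))   [R4 at 2.2.2]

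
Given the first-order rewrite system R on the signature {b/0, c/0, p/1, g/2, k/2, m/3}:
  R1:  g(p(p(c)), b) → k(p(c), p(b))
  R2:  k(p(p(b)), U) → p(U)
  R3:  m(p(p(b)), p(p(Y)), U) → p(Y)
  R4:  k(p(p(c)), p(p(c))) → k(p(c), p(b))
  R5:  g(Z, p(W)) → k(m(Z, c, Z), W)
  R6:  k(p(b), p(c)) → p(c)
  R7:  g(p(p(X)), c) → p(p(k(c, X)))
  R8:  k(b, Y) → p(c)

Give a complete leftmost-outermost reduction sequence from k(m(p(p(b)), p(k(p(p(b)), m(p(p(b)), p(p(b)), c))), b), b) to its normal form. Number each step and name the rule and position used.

p(b)

1. k(m(p(p(b)), p(k(p(p(b)), m(p(p(b)), p(p(b)), c))), b), b)  →  k(m(p(p(b)), p(p(m(p(p(b)), p(p(b)), c))), b), b)   [R2 at 1.2.1]
2. k(m(p(p(b)), p(p(m(p(p(b)), p(p(b)), c))), b), b)  →  k(p(m(p(p(b)), p(p(b)), c)), b)   [R3 at 1]
3. k(p(m(p(p(b)), p(p(b)), c)), b)  →  k(p(p(b)), b)   [R3 at 1.1]
4. k(p(p(b)), b)  →  p(b)   [R2 at ε]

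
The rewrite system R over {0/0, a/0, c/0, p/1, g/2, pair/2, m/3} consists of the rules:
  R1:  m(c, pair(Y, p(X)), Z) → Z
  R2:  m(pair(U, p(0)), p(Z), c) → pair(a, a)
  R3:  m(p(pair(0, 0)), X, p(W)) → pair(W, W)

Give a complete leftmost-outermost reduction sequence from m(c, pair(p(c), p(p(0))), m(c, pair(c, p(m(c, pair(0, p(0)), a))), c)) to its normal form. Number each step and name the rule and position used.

c

1. m(c, pair(p(c), p(p(0))), m(c, pair(c, p(m(c, pair(0, p(0)), a))), c))  →  m(c, pair(c, p(m(c, pair(0, p(0)), a))), c)   [R1 at ε]
2. m(c, pair(c, p(m(c, pair(0, p(0)), a))), c)  →  c   [R1 at ε]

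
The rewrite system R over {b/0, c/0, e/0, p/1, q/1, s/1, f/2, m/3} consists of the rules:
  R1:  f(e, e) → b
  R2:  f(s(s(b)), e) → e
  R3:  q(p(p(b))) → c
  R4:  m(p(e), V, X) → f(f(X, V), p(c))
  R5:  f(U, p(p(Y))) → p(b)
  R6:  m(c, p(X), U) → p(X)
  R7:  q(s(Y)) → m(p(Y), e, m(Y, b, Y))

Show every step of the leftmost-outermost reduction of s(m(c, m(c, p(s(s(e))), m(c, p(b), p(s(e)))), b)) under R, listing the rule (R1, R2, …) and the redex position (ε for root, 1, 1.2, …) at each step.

1. s(m(c, m(c, p(s(s(e))), m(c, p(b), p(s(e)))), b))  →  s(m(c, p(s(s(e))), b))   [R6 at 1.2]
2. s(m(c, p(s(s(e))), b))  →  s(p(s(s(e))))   [R6 at 1]

s(p(s(s(e))))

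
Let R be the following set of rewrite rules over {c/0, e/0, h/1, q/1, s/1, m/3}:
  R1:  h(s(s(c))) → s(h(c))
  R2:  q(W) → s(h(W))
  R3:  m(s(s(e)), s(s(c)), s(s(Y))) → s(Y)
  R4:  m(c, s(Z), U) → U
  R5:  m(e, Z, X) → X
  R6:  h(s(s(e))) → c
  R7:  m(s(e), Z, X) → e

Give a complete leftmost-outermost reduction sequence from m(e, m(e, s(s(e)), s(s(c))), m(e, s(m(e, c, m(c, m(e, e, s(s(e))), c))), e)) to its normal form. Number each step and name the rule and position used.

e

1. m(e, m(e, s(s(e)), s(s(c))), m(e, s(m(e, c, m(c, m(e, e, s(s(e))), c))), e))  →  m(e, s(m(e, c, m(c, m(e, e, s(s(e))), c))), e)   [R5 at ε]
2. m(e, s(m(e, c, m(c, m(e, e, s(s(e))), c))), e)  →  e   [R5 at ε]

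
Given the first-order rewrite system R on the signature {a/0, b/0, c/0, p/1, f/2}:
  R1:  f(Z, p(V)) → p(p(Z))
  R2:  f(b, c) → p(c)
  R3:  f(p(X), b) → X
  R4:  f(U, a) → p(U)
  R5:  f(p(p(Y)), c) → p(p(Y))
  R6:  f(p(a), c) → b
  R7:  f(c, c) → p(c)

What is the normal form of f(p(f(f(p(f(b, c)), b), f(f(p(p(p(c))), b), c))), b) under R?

p(p(p(c)))

1. f(p(f(f(p(f(b, c)), b), f(f(p(p(p(c))), b), c))), b)  →  f(f(p(f(b, c)), b), f(f(p(p(p(c))), b), c))   [R3 at ε]
2. f(f(p(f(b, c)), b), f(f(p(p(p(c))), b), c))  →  f(f(b, c), f(f(p(p(p(c))), b), c))   [R3 at 1]
3. f(f(b, c), f(f(p(p(p(c))), b), c))  →  f(p(c), f(f(p(p(p(c))), b), c))   [R2 at 1]
4. f(p(c), f(f(p(p(p(c))), b), c))  →  f(p(c), f(p(p(c)), c))   [R3 at 2.1]
5. f(p(c), f(p(p(c)), c))  →  f(p(c), p(p(c)))   [R5 at 2]
6. f(p(c), p(p(c)))  →  p(p(p(c)))   [R1 at ε]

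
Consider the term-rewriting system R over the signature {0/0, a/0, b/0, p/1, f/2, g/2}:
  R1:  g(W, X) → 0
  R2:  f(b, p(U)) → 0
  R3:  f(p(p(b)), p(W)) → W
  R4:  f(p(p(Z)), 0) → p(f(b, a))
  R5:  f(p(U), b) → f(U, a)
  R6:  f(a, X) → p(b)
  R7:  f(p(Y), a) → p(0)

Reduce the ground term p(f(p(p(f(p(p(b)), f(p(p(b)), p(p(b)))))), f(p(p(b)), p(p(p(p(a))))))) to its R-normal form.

1. p(f(p(p(f(p(p(b)), f(p(p(b)), p(p(b)))))), f(p(p(b)), p(p(p(p(a)))))))  →  p(f(p(p(f(p(p(b)), p(b)))), f(p(p(b)), p(p(p(p(a)))))))   [R3 at 1.1.1.1.2]
2. p(f(p(p(f(p(p(b)), p(b)))), f(p(p(b)), p(p(p(p(a)))))))  →  p(f(p(p(b)), f(p(p(b)), p(p(p(p(a)))))))   [R3 at 1.1.1.1]
3. p(f(p(p(b)), f(p(p(b)), p(p(p(p(a)))))))  →  p(f(p(p(b)), p(p(p(a)))))   [R3 at 1.2]
4. p(f(p(p(b)), p(p(p(a)))))  →  p(p(p(a)))   [R3 at 1]

p(p(p(a)))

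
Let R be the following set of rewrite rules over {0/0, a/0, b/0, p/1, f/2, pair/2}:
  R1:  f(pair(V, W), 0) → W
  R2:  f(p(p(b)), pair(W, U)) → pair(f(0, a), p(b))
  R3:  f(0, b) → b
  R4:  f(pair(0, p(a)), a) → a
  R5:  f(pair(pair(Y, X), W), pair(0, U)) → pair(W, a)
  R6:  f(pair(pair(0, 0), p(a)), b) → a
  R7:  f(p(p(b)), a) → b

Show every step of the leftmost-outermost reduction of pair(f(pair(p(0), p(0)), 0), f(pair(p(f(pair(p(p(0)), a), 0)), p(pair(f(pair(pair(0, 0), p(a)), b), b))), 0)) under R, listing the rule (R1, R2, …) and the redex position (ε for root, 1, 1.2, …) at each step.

pair(p(0), p(pair(a, b)))

1. pair(f(pair(p(0), p(0)), 0), f(pair(p(f(pair(p(p(0)), a), 0)), p(pair(f(pair(pair(0, 0), p(a)), b), b))), 0))  →  pair(p(0), f(pair(p(f(pair(p(p(0)), a), 0)), p(pair(f(pair(pair(0, 0), p(a)), b), b))), 0))   [R1 at 1]
2. pair(p(0), f(pair(p(f(pair(p(p(0)), a), 0)), p(pair(f(pair(pair(0, 0), p(a)), b), b))), 0))  →  pair(p(0), p(pair(f(pair(pair(0, 0), p(a)), b), b)))   [R1 at 2]
3. pair(p(0), p(pair(f(pair(pair(0, 0), p(a)), b), b)))  →  pair(p(0), p(pair(a, b)))   [R6 at 2.1.1]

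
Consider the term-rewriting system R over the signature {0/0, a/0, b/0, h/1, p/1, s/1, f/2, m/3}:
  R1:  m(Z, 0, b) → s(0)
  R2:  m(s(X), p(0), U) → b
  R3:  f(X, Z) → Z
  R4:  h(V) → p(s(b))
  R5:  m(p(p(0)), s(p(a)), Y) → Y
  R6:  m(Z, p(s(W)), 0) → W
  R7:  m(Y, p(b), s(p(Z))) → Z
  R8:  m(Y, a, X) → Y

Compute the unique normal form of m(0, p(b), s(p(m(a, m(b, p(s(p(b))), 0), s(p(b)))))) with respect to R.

1. m(0, p(b), s(p(m(a, m(b, p(s(p(b))), 0), s(p(b))))))  →  m(a, m(b, p(s(p(b))), 0), s(p(b)))   [R7 at ε]
2. m(a, m(b, p(s(p(b))), 0), s(p(b)))  →  m(a, p(b), s(p(b)))   [R6 at 2]
3. m(a, p(b), s(p(b)))  →  b   [R7 at ε]

b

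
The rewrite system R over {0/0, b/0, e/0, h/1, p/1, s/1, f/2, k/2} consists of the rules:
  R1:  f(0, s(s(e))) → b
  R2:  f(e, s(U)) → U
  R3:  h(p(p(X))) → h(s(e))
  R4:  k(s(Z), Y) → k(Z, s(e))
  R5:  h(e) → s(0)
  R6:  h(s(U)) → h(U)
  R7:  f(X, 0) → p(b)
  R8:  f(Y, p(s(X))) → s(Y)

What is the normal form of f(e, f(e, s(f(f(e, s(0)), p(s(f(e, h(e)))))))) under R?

1. f(e, f(e, s(f(f(e, s(0)), p(s(f(e, h(e))))))))  →  f(e, f(f(e, s(0)), p(s(f(e, h(e))))))   [R2 at 2]
2. f(e, f(f(e, s(0)), p(s(f(e, h(e))))))  →  f(e, s(f(e, s(0))))   [R8 at 2]
3. f(e, s(f(e, s(0))))  →  f(e, s(0))   [R2 at ε]
4. f(e, s(0))  →  0   [R2 at ε]

0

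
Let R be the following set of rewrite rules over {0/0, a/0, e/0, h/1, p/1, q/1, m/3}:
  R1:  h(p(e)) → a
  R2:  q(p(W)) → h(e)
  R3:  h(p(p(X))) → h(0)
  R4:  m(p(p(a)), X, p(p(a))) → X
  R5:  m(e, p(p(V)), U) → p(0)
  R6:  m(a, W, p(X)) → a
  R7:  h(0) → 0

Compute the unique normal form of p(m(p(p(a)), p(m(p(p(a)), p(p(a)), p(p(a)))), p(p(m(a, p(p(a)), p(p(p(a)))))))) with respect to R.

p(p(p(p(a))))

1. p(m(p(p(a)), p(m(p(p(a)), p(p(a)), p(p(a)))), p(p(m(a, p(p(a)), p(p(p(a))))))))  →  p(m(p(p(a)), p(p(p(a))), p(p(m(a, p(p(a)), p(p(p(a))))))))   [R4 at 1.2.1]
2. p(m(p(p(a)), p(p(p(a))), p(p(m(a, p(p(a)), p(p(p(a))))))))  →  p(m(p(p(a)), p(p(p(a))), p(p(a))))   [R6 at 1.3.1.1]
3. p(m(p(p(a)), p(p(p(a))), p(p(a))))  →  p(p(p(p(a))))   [R4 at 1]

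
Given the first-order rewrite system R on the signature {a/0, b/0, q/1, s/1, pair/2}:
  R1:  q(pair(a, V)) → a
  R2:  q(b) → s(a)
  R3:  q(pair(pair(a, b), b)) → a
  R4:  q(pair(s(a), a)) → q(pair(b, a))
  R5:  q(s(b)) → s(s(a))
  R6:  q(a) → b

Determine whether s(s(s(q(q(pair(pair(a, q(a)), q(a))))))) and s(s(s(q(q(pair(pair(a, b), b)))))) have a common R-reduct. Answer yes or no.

Reduce t₁ = s(s(s(q(q(pair(pair(a, q(a)), q(a))))))):
1. s(s(s(q(q(pair(pair(a, q(a)), q(a)))))))  →  s(s(s(q(q(pair(pair(a, b), q(a)))))))   [R6 at 1.1.1.1.1.1.2]
2. s(s(s(q(q(pair(pair(a, b), q(a)))))))  →  s(s(s(q(q(pair(pair(a, b), b))))))   [R6 at 1.1.1.1.1.2]
3. s(s(s(q(q(pair(pair(a, b), b))))))  →  s(s(s(q(a))))   [R3 at 1.1.1.1]
4. s(s(s(q(a))))  →  s(s(s(b)))   [R6 at 1.1.1]

Reduce t₂ = s(s(s(q(q(pair(pair(a, b), b)))))):
1. s(s(s(q(q(pair(pair(a, b), b))))))  →  s(s(s(q(a))))   [R3 at 1.1.1.1]
2. s(s(s(q(a))))  →  s(s(s(b)))   [R6 at 1.1.1]

yes — NF(t₁) = s(s(s(b))), NF(t₂) = s(s(s(b)))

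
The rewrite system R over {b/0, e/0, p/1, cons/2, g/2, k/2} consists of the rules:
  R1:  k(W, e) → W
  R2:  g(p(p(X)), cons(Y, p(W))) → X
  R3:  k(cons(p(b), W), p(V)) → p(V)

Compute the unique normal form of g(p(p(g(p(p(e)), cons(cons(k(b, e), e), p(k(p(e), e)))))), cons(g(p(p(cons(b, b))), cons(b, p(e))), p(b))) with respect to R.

1. g(p(p(g(p(p(e)), cons(cons(k(b, e), e), p(k(p(e), e)))))), cons(g(p(p(cons(b, b))), cons(b, p(e))), p(b)))  →  g(p(p(e)), cons(cons(k(b, e), e), p(k(p(e), e))))   [R2 at ε]
2. g(p(p(e)), cons(cons(k(b, e), e), p(k(p(e), e))))  →  e   [R2 at ε]

e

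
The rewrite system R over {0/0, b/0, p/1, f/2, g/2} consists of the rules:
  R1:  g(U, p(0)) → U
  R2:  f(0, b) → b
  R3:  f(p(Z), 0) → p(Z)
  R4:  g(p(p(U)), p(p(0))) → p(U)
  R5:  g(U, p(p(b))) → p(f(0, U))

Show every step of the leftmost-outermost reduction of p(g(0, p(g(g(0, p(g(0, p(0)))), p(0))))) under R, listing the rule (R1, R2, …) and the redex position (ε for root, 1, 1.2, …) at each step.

p(0)

1. p(g(0, p(g(g(0, p(g(0, p(0)))), p(0)))))  →  p(g(0, p(g(0, p(g(0, p(0)))))))   [R1 at 1.2.1]
2. p(g(0, p(g(0, p(g(0, p(0)))))))  →  p(g(0, p(g(0, p(0)))))   [R1 at 1.2.1.2.1]
3. p(g(0, p(g(0, p(0)))))  →  p(g(0, p(0)))   [R1 at 1.2.1]
4. p(g(0, p(0)))  →  p(0)   [R1 at 1]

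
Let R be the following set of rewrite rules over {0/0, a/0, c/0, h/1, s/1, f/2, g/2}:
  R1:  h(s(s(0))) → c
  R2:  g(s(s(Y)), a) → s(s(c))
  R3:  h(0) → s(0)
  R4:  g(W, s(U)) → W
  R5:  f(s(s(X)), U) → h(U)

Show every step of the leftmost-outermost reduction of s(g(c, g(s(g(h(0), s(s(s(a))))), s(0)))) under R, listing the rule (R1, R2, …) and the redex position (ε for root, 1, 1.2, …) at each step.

s(c)

1. s(g(c, g(s(g(h(0), s(s(s(a))))), s(0))))  →  s(g(c, s(g(h(0), s(s(s(a)))))))   [R4 at 1.2]
2. s(g(c, s(g(h(0), s(s(s(a)))))))  →  s(c)   [R4 at 1]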